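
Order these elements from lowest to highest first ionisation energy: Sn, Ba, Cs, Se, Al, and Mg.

Cs, Ba, Al, Sn, Mg, Se

Mg is in period 3, group 2; Al is in period 3, group 13; Se is in period 4, group 16; Sn is in period 5, group 14; Cs is in period 6, group 1; Ba is in period 6, group 2.
First ionization energy rises across a period (greater Z_eff holds electrons more tightly) and falls down a group (valence electrons are farther from the nucleus).
Here both period and group differ, so the two effects have to be weighed against each other.
Ba > Cs: Ba lies to the right of Cs in period 6, so the across-period effect alone puts Ba higher.
Al > Ba: both effects reinforce here, so Al is clearly the higher of the two.
Sn > Al: period and group pull opposite ways; the across-period shift dominates (709 vs 578 kJ/mol).
Mg > Sn: the two effects oppose for this pair; the down-group effect wins (738 vs 709 kJ/mol).
Se > Mg: the two effects oppose for this pair; the across-period effect wins (941 vs 738 kJ/mol).
Note the exception: Mg has a higher first ionization energy than Al, contrary to the simple trend — Al's single 3p electron is easier to remove than one from Mg's filled 3s².
Tabulated first ionization energy (kJ/mol): Mg 738, Al 578, Se 941, Sn 709, Cs 376, Ba 503.
So from lowest to highest: Cs < Ba < Al < Sn < Mg < Se.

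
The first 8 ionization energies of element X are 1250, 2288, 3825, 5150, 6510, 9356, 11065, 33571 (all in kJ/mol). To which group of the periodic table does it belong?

Group 17

Look for the largest jump between consecutive ionization energies: IE8/IE7 ≈ 3.0, far larger than any earlier ratio.
That jump marks the point where a core electron is being removed. So the atom has 7 valence electrons.
A main-group element with 7 valence electrons is in group 17.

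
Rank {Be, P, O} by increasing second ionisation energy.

Be, P, O

Consider each +1 ion: Be⁺ still has 1 valence electron; P⁺ still has 4 valence electrons; O⁺ still has 5 valence electrons.
All are still removing valence electrons, so compare the +1 ions as you would atoms: IE_2 generally rises across a period (higher Z_eff) and falls down a group (larger shell), subject to the usual subshell exceptions.
Valence configurations: Be⁺ [He]2s¹, P⁺ [Ne]3s²3p², O⁺ [He]2s²2p³.
The numbers (kJ/mol): Be 1757, P 1907, O 3388.
Hence IE_2: Be < P < O.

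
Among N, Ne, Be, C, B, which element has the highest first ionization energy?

Ne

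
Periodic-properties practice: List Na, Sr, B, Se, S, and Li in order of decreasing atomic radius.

Sr, Na, Li, Se, S, B

Moving right in a period, electrons are added to the same shell under a stronger nuclear pull, so atoms get smaller; moving down, a new shell is opened and atoms get larger.
Here both period and group differ, so the two effects have to be weighed against each other.
S > B: period and group pull opposite ways; the down-group shift dominates (103 vs 85 pm).
Se > S: they share group 16; the group trend gives Se the larger value.
Li > Se: the two effects oppose for this pair; the across-period effect wins (133 vs 116 pm).
Na > Li: Na sits below Li in group 1, so the down-group effect alone puts Na larger.
Sr > Na: period and group pull opposite ways; the down-group shift dominates (185 vs 155 pm).
Approximate values (pm): Li 133, B 85, Na 155, S 103, Se 116, Sr 185.
So from largest to smallest: Sr > Na > Li > Se > S > B.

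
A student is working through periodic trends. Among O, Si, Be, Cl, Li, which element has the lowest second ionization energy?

Si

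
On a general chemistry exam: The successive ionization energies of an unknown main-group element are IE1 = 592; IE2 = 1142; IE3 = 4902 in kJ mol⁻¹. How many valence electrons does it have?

Look for the largest jump between consecutive ionization energies: IE3/IE2 ≈ 4.3, far larger than any earlier ratio.
That jump marks the point where a core electron is being removed. So the atom has 2 valence electrons.

2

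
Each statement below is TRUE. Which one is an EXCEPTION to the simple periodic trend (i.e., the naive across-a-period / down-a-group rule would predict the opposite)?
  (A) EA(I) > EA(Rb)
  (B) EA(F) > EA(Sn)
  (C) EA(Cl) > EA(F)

(C)

The general trend: electron affinity increases across a period and decreases down a group.
(A) I (period 5, group 17) vs Rb (period 5, group 1): the stated order agrees with the simple trend.
(B) F (period 2, group 17) vs Sn (period 5, group 14): the stated order agrees with the simple trend.
(C) Cl (period 3, group 17) vs F (period 2, group 17): the stated order contradicts the simple trend.
The exception is (C): F's small 2p subshell makes the incoming electron feel strong e⁻–e⁻ repulsion, so Cl actually releases more energy on gaining an electron.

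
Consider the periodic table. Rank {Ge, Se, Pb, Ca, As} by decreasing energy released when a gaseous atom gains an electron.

Electron affinity generally becomes more exothermic across a period toward the halogens and less exothermic down a group.
Here both period and group differ, so the two effects have to be weighed against each other.
Pb > Ca: period and group pull opposite ways; the across-period shift dominates (35 vs 2 kJ/mol).
As > Pb: both effects reinforce here, so As is clearly the higher of the two.
Ge > As: this pair runs against the simple trend — see the exception note.
Se > Ge: both are in period 4; the period trend gives Se the larger value.
Note the exception: Ge has a higher electron affinity than As, contrary to the simple trend — adding an electron to As's half-filled 4p³ is unfavourable, so Ge (4p²) has the more exothermic EA.
Approximate values (kJ/mol): Ca 2, Ge 119, As 78, Se 195, Pb 35.
So from highest to lowest: Se > Ge > As > Pb > Ca.

Se > Ge > As > Pb > Ca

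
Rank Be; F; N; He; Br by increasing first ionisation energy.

Removing the outermost electron gets harder across a period and easier down a group.
These span different periods and groups, so the two trends combine.
Br > Be: the two effects oppose for this pair; the across-period effect wins (1140 vs 900 kJ/mol).
N > Br: the two effects oppose for this pair; the down-group effect wins (1402 vs 1140 kJ/mol).
F > N: both are in period 2; the period trend gives F the larger value.
He > F: relative to F, both the across-period and down-group shifts push He's first ionization energy up.
Tabulated first ionization energy (kJ/mol): He 2372, Be 900, N 1402, F 1681, Br 1140.
So from lowest to highest: Be < Br < N < F < He.

Be < Br < N < F < He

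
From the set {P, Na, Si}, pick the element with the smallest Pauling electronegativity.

Na is in period 3, group 1; Si is in period 3, group 14; P is in period 3, group 15.
Electronegativity increases across a period and decreases down a group, tracking effective nuclear charge and atomic size.
All lie in period 3, so electronegativity increases left to right.
The smallest Pauling electronegativity among these belongs to Na.

Na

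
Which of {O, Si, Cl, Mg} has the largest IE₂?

Consider each +1 ion: O⁺ still has 5 valence electrons; Si⁺ still has 3 valence electrons; Cl⁺ still has 6 valence electrons; Mg⁺ still has 1 valence electron.
All are still removing valence electrons, so compare the +1 ions as you would atoms: IE_2 generally rises across a period (higher Z_eff) and falls down a group (larger shell), subject to the usual subshell exceptions.
Valence configurations: O⁺ [He]2s²2p³, Si⁺ [Ne]3s²3p¹, Cl⁺ [Ne]3s²3p⁴, Mg⁺ [Ne]3s¹.
The numbers (kJ/mol): O 3388, Si 1577, Cl 2298, Mg 1451.
So the second ionization energies run Mg < Si < Cl < O.

O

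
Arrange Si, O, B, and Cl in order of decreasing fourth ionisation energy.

B, O, Cl, Si

The fourth ionization energy removes an electron from the +3 ion. For each element: Si³⁺ still has 1 valence electron; O³⁺ still has 3 valence electrons; B³⁺ is the bare [He] core; Cl³⁺ still has 4 valence electrons.
Core electrons are held far more tightly than valence electrons, so B tops the IE_4 order.
Valence configurations: Si³⁺ [Ne]3s¹, O³⁺ [He]2s²2p¹, Cl³⁺ [Ne]3s²3p².
Approximate IE_4 values (kJ/mol): Si 4356, O 7469, B 25026, Cl 5159.
Putting it together, IE_4: Si < Cl < O < B.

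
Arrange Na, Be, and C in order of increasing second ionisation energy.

IE_2 is the cost of taking one more electron from the +1 cation: Na⁺ is the bare [Ne] core; Be⁺ still has 1 valence electron; C⁺ still has 3 valence electrons.
Pulling an electron out of a noble-gas core costs far more than removing a remaining valence electron, so Na sits at the high end of IE_2.
Valence configurations: Be⁺ [He]2s¹, C⁺ [He]2s²2p¹.
The numbers (kJ/mol): Na 4562, Be 1757, C 2353.
Hence IE_2: Be < C < Na.

Be < C < Na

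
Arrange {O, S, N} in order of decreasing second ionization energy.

O > N > S

After 1 electron has been removed, what remains? O⁺ still has 5 valence electrons; S⁺ still has 5 valence electrons; N⁺ still has 4 valence electrons.
All are still removing valence electrons, so compare the +1 ions as you would atoms: IE_2 generally rises across a period (higher Z_eff) and falls down a group (larger shell), subject to the usual subshell exceptions.
Valence configurations: O⁺ [He]2s²2p³, S⁺ [Ne]3s²3p³, N⁺ [He]2s²2p².
Approximate IE_2 values (kJ/mol): O 3388, S 2252, N 2856.
Overall IE_2 order: S < N < O.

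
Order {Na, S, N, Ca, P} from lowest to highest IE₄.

S, P, Ca, N, Na

IE_4 is the cost of taking one more electron from the +3 cation: Na³⁺ is already 2 electrons into the core; S³⁺ still has 3 valence electrons; N³⁺ still has 2 valence electrons; Ca³⁺ is already 1 electron into the core; P³⁺ still has 2 valence electrons.
Usually core removal costs more than valence removal, but here the competition is close: a tightly held n=2 valence electron can cost more to remove than an n=3 core electron, so the actual values have to decide it.
Valence configurations: S³⁺ [Ne]3s²3p¹, N³⁺ [He]2s², P³⁺ [Ne]3s².
S³⁺ loses a lone 3p electron whereas P³⁺ must break into a filled 3s² pair, so IE_4(P) > IE_4(S) even though S has the higher nuclear charge.
The numbers (kJ/mol): Na 9543, S 4556, N 7475, Ca 6491, P 4964.
Hence IE_4: S < P < Ca < N < Na.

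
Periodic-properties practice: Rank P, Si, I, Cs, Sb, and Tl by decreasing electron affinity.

I > Si > Sb > P > Cs > Tl

Adding an electron releases more energy for atoms nearer the top right (short of the noble gases).
Here both period and group differ, so the two effects have to be weighed against each other.
Cs > Tl: this pair runs against the simple trend — see the exception note.
P > Cs: both effects reinforce here, so P is clearly the higher of the two.
Sb > P: this pair runs against the simple trend — see the exception note.
Si > Sb: the two effects oppose for this pair; the down-group effect wins (134 vs 103 kJ/mol).
I > Si: the two effects oppose for this pair; the across-period effect wins (295 vs 134 kJ/mol).
Note the exception: Cs has a higher electron affinity than Tl, contrary to the simple trend — Tl's ns²np¹ configuration gives only a small electron affinity — the sparsely filled np subshell binds an added electron weakly.
Note the exception: Sb has a higher electron affinity than P, contrary to the simple trend — both are half-filled np³, but the pairing/repulsion penalty for the added electron shrinks as the p orbitals become larger and more diffuse down the group, and for Sb that outweighs the weaker nuclear attraction.
Note the exception: Si has a higher electron affinity than P, contrary to the simple trend — adding an electron to P's half-filled 3p³ is unfavourable, so Si (3p²) has the more exothermic EA.
Approximate values (kJ/mol): Si 134, P 72, Sb 103, I 295, Cs 46, Tl 19.
So from highest to lowest: I > Si > Sb > P > Cs > Tl.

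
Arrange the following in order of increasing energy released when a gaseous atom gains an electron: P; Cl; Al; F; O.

Al < P < O < F < Cl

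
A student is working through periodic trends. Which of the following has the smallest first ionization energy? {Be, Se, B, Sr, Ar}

Sr

Be is in period 2, group 2; B is in period 2, group 13; Ar is in period 3, group 18; Se is in period 4, group 16; Sr is in period 5, group 2.
First ionization energy rises across a period (greater Z_eff holds electrons more tightly) and falls down a group (valence electrons are farther from the nucleus).
Neither a single period nor a single group — weigh both effects.
B > Sr: both effects reinforce here, so B is clearly the higher of the two.
Be > B: this pair runs against the simple trend — see the exception note.
Se > Be: the two effects oppose for this pair; the across-period effect wins (941 vs 900 kJ/mol).
Ar > Se: both effects reinforce here, so Ar is clearly the higher of the two.
Note the exception: Be has a higher first ionization energy than B, contrary to the simple trend — removing B's lone 2p electron is easier than breaking Be's filled 2s².
For reference (kJ/mol): Be 900, B 801, Ar 1521, Se 941, Sr 550.
The smallest first ionization energy among these belongs to Sr.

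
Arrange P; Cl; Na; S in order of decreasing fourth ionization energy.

Na > Cl > P > S

The fourth ionization energy removes an electron from the +3 ion. For each element: P³⁺ still has 2 valence electrons; Cl³⁺ still has 4 valence electrons; Na³⁺ is already 2 electrons into the core; S³⁺ still has 3 valence electrons.
Breaking into a closed-shell core is much more expensive than removing a leftover valence electron — Na has the largest IE_4 here.
Valence configurations: P³⁺ [Ne]3s², Cl³⁺ [Ne]3s²3p², S³⁺ [Ne]3s²3p¹.
S³⁺ loses a lone 3p electron whereas P³⁺ must break into a filled 3s² pair, so IE_4(P) > IE_4(S) even though S has the higher nuclear charge.
Approximate IE_4 values (kJ/mol): P 4964, Cl 5159, Na 9543, S 4556.
Overall IE_4 order: S < P < Cl < Na.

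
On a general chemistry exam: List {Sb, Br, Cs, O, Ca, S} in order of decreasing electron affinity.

Br > S > O > Sb > Cs > Ca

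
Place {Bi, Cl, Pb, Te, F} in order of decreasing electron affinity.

F is in period 2, group 17; Cl is in period 3, group 17; Te is in period 5, group 16; Pb is in period 6, group 14; Bi is in period 6, group 15.
Adding an electron releases more energy for atoms nearer the top right (short of the noble gases).
Here both period and group differ, so the two effects have to be weighed against each other.
Bi > Pb: Bi lies to the right of Pb in period 6, so the across-period effect alone puts Bi higher.
Te > Bi: relative to Bi, both the across-period and down-group shifts push Te's electron affinity up.
F > Te: both effects reinforce here, so F is clearly the higher of the two.
Cl > F: this pair runs against the simple trend — see the exception note.
Note the exception: Cl has a higher electron affinity than F, contrary to the simple trend — F's small 2p subshell makes the incoming electron feel strong e⁻–e⁻ repulsion, so Cl actually releases more energy on gaining an electron.
Approximate values (kJ/mol): F 328, Cl 349, Te 190, Pb 35, Bi 91.
So from highest to lowest: Cl > F > Te > Bi > Pb.

Cl, F, Te, Bi, Pb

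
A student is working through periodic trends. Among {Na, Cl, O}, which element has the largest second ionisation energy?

Na

The second ionization energy removes an electron from the +1 ion. For each element: Na⁺ is the bare [Ne] core; Cl⁺ still has 6 valence electrons; O⁺ still has 5 valence electrons.
Core electrons are held far more tightly than valence electrons, so Na tops the IE_2 order.
Valence configurations: Cl⁺ [Ne]3s²3p⁴, O⁺ [He]2s²2p³.
The numbers (kJ/mol): Na 4562, Cl 2298, O 3388.
Overall IE_2 order: Cl < O < Na.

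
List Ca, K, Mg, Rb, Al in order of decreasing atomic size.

Rb > K > Ca > Mg > Al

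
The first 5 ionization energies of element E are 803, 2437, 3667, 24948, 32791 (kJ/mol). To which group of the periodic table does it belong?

Look for the largest jump between consecutive ionization energies: IE4/IE3 ≈ 6.8, far larger than any earlier ratio.
That jump marks the point where a core electron is being removed. So the atom has 3 valence electrons.
A main-group element with 3 valence electrons is in group 13.

Group 13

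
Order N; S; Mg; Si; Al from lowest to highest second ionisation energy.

Mg < Si < Al < S < N

The second ionization energy removes an electron from the +1 ion. For each element: N⁺ still has 4 valence electrons; S⁺ still has 5 valence electrons; Mg⁺ still has 1 valence electron; Si⁺ still has 3 valence electrons; Al⁺ still has 2 valence electrons.
All are still removing valence electrons, so compare the +1 ions as you would atoms: IE_2 generally rises across a period (higher Z_eff) and falls down a group (larger shell), subject to the usual subshell exceptions.
Valence configurations: N⁺ [He]2s²2p², S⁺ [Ne]3s²3p³, Mg⁺ [Ne]3s¹, Si⁺ [Ne]3s²3p¹, Al⁺ [Ne]3s².
Si⁺ loses a lone 3p electron whereas Al⁺ must break into a filled 3s² pair, so IE_2(Al) > IE_2(Si) even though Si has the higher nuclear charge.
Tabulated IE_2 (kJ/mol): N 2856, S 2252, Mg 1451, Si 1577, Al 1817.
Overall IE_2 order: Mg < Si < Al < S < N.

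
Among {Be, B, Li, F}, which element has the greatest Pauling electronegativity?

Li is in period 2, group 1; Be is in period 2, group 2; B is in period 2, group 13; F is in period 2, group 17.
Smaller atoms with higher effective nuclear charge are more electronegative.
All lie in period 2, so electronegativity increases left to right.
The greatest Pauling electronegativity among these belongs to F.

F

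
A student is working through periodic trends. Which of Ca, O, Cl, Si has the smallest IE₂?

Ca

The second ionization energy removes an electron from the +1 ion. For each element: Ca⁺ still has 1 valence electron; O⁺ still has 5 valence electrons; Cl⁺ still has 6 valence electrons; Si⁺ still has 3 valence electrons.
All are still removing valence electrons, so compare the +1 ions as you would atoms: IE_2 generally rises across a period (higher Z_eff) and falls down a group (larger shell), subject to the usual subshell exceptions.
Valence configurations: Ca⁺ [Ar]4s¹, O⁺ [He]2s²2p³, Cl⁺ [Ne]3s²3p⁴, Si⁺ [Ne]3s²3p¹.
The numbers (kJ/mol): Ca 1145, O 3388, Cl 2298, Si 1577.
Putting it together, IE_2: Ca < Si < Cl < O.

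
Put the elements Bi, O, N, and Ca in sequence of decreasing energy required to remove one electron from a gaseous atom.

N > O > Bi > Ca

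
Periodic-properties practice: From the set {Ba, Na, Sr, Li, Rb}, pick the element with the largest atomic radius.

Rb

Radius decreases left→right (rising Z_eff, same n) and increases top→bottom (higher n).
Neither a single period nor a single group — weigh both effects.
Na > Li: Na sits below Li in group 1, so the down-group effect alone puts Na larger.
Sr > Na: period and group pull opposite ways; the down-group shift dominates (185 vs 155 pm).
Ba > Sr: they share group 2; the group trend gives Ba the larger value.
Rb > Ba: the two effects oppose for this pair; the across-period effect wins (210 vs 196 pm).
Approximate values (pm): Li 133, Na 155, Rb 210, Sr 185, Ba 196.
The largest atomic radius among these belongs to Rb.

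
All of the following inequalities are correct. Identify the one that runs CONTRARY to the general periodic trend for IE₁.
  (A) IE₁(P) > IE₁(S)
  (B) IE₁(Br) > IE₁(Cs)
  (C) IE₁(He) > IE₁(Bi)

The general trend: IE₁ increases across a period and decreases down a group.
(A) P (period 3, group 15) vs S (period 3, group 16): the stated order contradicts the simple trend.
(B) Br (period 4, group 17) vs Cs (period 6, group 1): the stated order agrees with the simple trend.
(C) He (period 1, group 18) vs Bi (period 6, group 15): the stated order agrees with the simple trend.
The exception is (A): S (3p⁴) ionizes more easily than half-filled P (3p³) because the paired 3p electron in S is pushed out by e⁻–e⁻ repulsion.

(A)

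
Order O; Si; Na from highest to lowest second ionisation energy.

After 1 electron has been removed, what remains? O⁺ still has 5 valence electrons; Si⁺ still has 3 valence electrons; Na⁺ is the bare [Ne] core.
Breaking into a closed-shell core is much more expensive than removing a leftover valence electron — Na has the largest IE_2 here.
Valence configurations: O⁺ [He]2s²2p³, Si⁺ [Ne]3s²3p¹.
Approximate IE_2 values (kJ/mol): O 3388, Si 1577, Na 4562.
So the second ionization energies run Si < O < Na.

Na > O > Si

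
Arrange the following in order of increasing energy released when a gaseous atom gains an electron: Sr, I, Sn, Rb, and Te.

Sr, Rb, Sn, Te, I

Adding an electron releases more energy for atoms nearer the top right (short of the noble gases).
All lie in period 5; the across-period trend (electron affinity increases left to right) applies, with the exception below.
Note the exception: Rb has a higher electron affinity than Sr, contrary to the simple trend — adding an electron to Sr (ns²) has to open a new, higher-energy np subshell, which is unfavourable.
Approximate values (kJ/mol): Rb 47, Sr 5, Sn 107, Te 190, I 295.
So from lowest to highest: Sr < Rb < Sn < Te < I.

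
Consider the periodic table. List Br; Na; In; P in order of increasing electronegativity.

Na < In < P < Br

Electronegativity increases across a period and decreases down a group, tracking effective nuclear charge and atomic size.
These span different periods and groups, so the two trends combine.
In > Na: the two effects oppose for this pair; the across-period effect wins (1.78 vs 0.93).
P > In: relative to In, both the across-period and down-group shifts push P's electronegativity up.
Br > P: the two effects oppose for this pair; the across-period effect wins (2.96 vs 2.19).
For reference (Pauling): Na 0.93, P 2.19, Br 2.96, In 1.78.
So from lowest to highest: Na < In < P < Br.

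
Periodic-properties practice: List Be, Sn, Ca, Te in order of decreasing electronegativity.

Be is in period 2, group 2; Ca is in period 4, group 2; Sn is in period 5, group 14; Te is in period 5, group 16.
Electronegativity increases across a period and decreases down a group, tracking effective nuclear charge and atomic size.
Neither a single period nor a single group — weigh both effects.
Be > Ca: Be sits above Ca in group 2, so the down-group effect alone puts Be higher.
Sn > Be: the two effects oppose for this pair; the across-period effect wins (1.96 vs 1.57).
Te > Sn: both are in period 5; the period trend gives Te the larger value.
Tabulated electronegativity (Pauling): Be 1.57, Ca 1.00, Sn 1.96, Te 2.10.
So from highest to lowest: Te > Sn > Be > Ca.

Te, Sn, Be, Ca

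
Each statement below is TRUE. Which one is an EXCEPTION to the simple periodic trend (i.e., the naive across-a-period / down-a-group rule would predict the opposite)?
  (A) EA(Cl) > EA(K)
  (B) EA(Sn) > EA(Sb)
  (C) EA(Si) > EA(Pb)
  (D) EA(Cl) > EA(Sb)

The general trend: electron affinity increases across a period and decreases down a group.
(A) Cl (period 3, group 17) vs K (period 4, group 1): the stated order agrees with the simple trend.
(B) Sn (period 5, group 14) vs Sb (period 5, group 15): the stated order contradicts the simple trend.
(C) Si (period 3, group 14) vs Pb (period 6, group 14): the stated order agrees with the simple trend.
(D) Cl (period 3, group 17) vs Sb (period 5, group 15): the stated order agrees with the simple trend.
The exception is (B): adding an electron to Sb's half-filled 5p³ is unfavourable, so Sn has the more exothermic EA.

(B)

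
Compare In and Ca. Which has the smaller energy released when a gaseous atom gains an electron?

Ca

Ca is in period 4, group 2; In is in period 5, group 13.
Electron affinity generally becomes more exothermic across a period toward the halogens and less exothermic down a group.
A diagonal step moves right (one effect) and down (the opposite effect) at once.
In > Ca: period and group pull opposite ways; the across-period shift dominates (29 vs 2 kJ/mol).
Approximate values (kJ/mol): Ca 2, In 29.
So Ca has the smaller energy released when a gaseous atom gains an electron (Ca < In).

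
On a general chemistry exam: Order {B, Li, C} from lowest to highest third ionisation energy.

B < C < Li

Consider each +2 ion: B²⁺ still has 1 valence electron; Li²⁺ is already 1 electron into the core; C²⁺ still has 2 valence electrons.
Pulling an electron out of a noble-gas core costs far more than removing a remaining valence electron, so Li sits at the high end of IE_3.
Valence configurations: B²⁺ [He]2s¹, C²⁺ [He]2s².
Tabulated IE_3 (kJ/mol): B 3660, Li 11815, C 4620.
Putting it together, IE_3: B < C < Li.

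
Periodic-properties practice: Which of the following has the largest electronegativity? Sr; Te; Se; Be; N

N

Be is in period 2, group 2; N is in period 2, group 15; Se is in period 4, group 16; Sr is in period 5, group 2; Te is in period 5, group 16.
EN rises left→right (higher Z_eff, smaller atoms) and falls top→bottom (larger, more shielded atoms).
Here both period and group differ, so the two effects have to be weighed against each other.
Be > Sr: they share group 2; the group trend gives Be the larger value.
Te > Be: period and group pull opposite ways; the across-period shift dominates (2.10 vs 1.57).
Se > Te: they share group 16; the group trend gives Se the larger value.
N > Se: period and group pull opposite ways; the down-group shift dominates (3.04 vs 2.55).
Approximate values (Pauling): Be 1.57, N 3.04, Se 2.55, Sr 0.95, Te 2.10.
The largest electronegativity among these belongs to N.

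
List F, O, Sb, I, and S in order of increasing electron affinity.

Adding an electron releases more energy for atoms nearer the top right (short of the noble gases).
Neither a single period nor a single group — weigh both effects.
O > Sb: relative to Sb, both the across-period and down-group shifts push O's electron affinity up.
S > O: this pair runs against the simple trend — see the exception note.
I > S: the two effects oppose for this pair; the across-period effect wins (295 vs 200 kJ/mol).
F > I: they share group 17; the group trend gives F the larger value.
Note the exception: S has a higher electron affinity than O, contrary to the simple trend — the compact 2p subshell of O repels the added electron more than S's larger 3p does.
Approximate values (kJ/mol): O 141, F 328, S 200, Sb 103, I 295.
So from lowest to highest: Sb < O < S < I < F.

Sb < O < S < I < F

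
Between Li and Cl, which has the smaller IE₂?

After 1 electron has been removed, what remains? Li⁺ is the bare [He] core; Cl⁺ still has 6 valence electrons.
Breaking into a closed-shell core is much more expensive than removing a leftover valence electron — Li has the largest IE_2 here.
Tabulated IE_2 (kJ/mol): Li 7298, Cl 2298.
So the second ionization energies run Cl < Li.

Cl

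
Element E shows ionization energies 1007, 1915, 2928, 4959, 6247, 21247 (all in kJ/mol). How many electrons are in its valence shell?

Look for the largest jump between consecutive ionization energies: IE6/IE5 ≈ 3.4, far larger than any earlier ratio.
That jump marks the point where a core electron is being removed. So the atom has 5 valence electrons.

5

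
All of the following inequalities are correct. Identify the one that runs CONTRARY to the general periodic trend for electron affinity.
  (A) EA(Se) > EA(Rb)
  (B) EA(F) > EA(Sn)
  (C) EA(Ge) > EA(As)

(C)

The general trend: electron affinity increases across a period and decreases down a group.
(A) Se (period 4, group 16) vs Rb (period 5, group 1): the stated order agrees with the simple trend.
(B) F (period 2, group 17) vs Sn (period 5, group 14): the stated order agrees with the simple trend.
(C) Ge (period 4, group 14) vs As (period 4, group 15): the stated order contradicts the simple trend.
The exception is (C): adding an electron to As's half-filled 4p³ is unfavourable, so Ge (4p²) has the more exothermic EA.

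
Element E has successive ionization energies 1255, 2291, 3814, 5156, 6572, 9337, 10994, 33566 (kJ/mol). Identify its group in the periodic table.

Group 17

Look for the largest jump between consecutive ionization energies: IE8/IE7 ≈ 3.1, far larger than any earlier ratio.
That jump marks the point where a core electron is being removed. So the atom has 7 valence electrons.
A main-group element with 7 valence electrons is in group 17.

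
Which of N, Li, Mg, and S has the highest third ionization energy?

Li

The third ionization energy removes an electron from the +2 ion. For each element: N²⁺ still has 3 valence electrons; Li²⁺ is already 1 electron into the core; Mg²⁺ is the bare [Ne] core; S²⁺ still has 4 valence electrons.
Breaking into a closed-shell core is much more expensive than removing a leftover valence electron — Mg and Li have the largest IE_3 here.
Valence configurations: N²⁺ [He]2s²2p¹, S²⁺ [Ne]3s²3p².
Approximate IE_3 values (kJ/mol): N 4578, Li 11815, Mg 7733, S 3357.
Overall IE_3 order: S < N < Mg < Li.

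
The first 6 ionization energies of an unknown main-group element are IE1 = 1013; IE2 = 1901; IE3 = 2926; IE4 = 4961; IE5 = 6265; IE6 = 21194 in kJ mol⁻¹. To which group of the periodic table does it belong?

Look for the largest jump between consecutive ionization energies: IE6/IE5 ≈ 3.4, far larger than any earlier ratio.
That jump marks the point where a core electron is being removed. So the atom has 5 valence electrons.
A main-group element with 5 valence electrons is in group 15.

Group 15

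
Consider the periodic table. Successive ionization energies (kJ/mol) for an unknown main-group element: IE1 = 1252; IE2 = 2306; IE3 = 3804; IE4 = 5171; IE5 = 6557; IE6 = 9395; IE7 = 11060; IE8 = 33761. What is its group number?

Group 17

Look for the largest jump between consecutive ionization energies: IE8/IE7 ≈ 3.1, far larger than any earlier ratio.
That jump marks the point where a core electron is being removed. So the atom has 7 valence electrons.
A main-group element with 7 valence electrons is in group 17.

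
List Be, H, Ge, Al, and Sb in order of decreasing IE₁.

H > Be > Sb > Ge > Al

H is in period 1, group 1; Be is in period 2, group 2; Al is in period 3, group 13; Ge is in period 4, group 14; Sb is in period 5, group 15.
Across a period the outer electron is held more tightly (higher IE₁); down a group it sits in a higher shell, more shielded, and comes off more easily.
These sit on a diagonal, where the across-period and down-group effects partly cancel.
Ge > Al: period and group pull opposite ways; the across-period shift dominates (762 vs 578 kJ/mol).
Sb > Ge: the two effects oppose for this pair; the across-period effect wins (831 vs 762 kJ/mol).
Be > Sb: period and group pull opposite ways; the down-group shift dominates (900 vs 831 kJ/mol).
H > Be: period and group pull opposite ways; the down-group shift dominates (1312 vs 900 kJ/mol).
For reference (kJ/mol): H 1312, Be 900, Al 578, Ge 762, Sb 831.
So from highest to lowest: H > Be > Sb > Ge > Al.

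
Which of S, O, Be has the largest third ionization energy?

Be

The third ionization energy removes an electron from the +2 ion. For each element: S²⁺ still has 4 valence electrons; O²⁺ still has 4 valence electrons; Be²⁺ is the bare [He] core.
Core electrons are held far more tightly than valence electrons, so Be tops the IE_3 order.
Valence configurations: S²⁺ [Ne]3s²3p², O²⁺ [He]2s²2p².
The numbers (kJ/mol): S 3357, O 5300, Be 14849.
So the third ionization energies run S < O < Be.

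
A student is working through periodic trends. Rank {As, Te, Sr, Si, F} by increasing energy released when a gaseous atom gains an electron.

Sr, As, Si, Te, F

Atoms with high Z_eff and room in the valence shell (especially the halogens) have the most exothermic electron affinities.
Neither a single period nor a single group — weigh both effects.
As > Sr: relative to Sr, both the across-period and down-group shifts push As's electron affinity up.
Si > As: the two effects oppose for this pair; the down-group effect wins (134 vs 78 kJ/mol).
Te > Si: period and group pull opposite ways; the across-period shift dominates (190 vs 134 kJ/mol).
F > Te: both effects reinforce here, so F is clearly the higher of the two.
For reference (kJ/mol): F 328, Si 134, As 78, Sr 5, Te 190.
So from lowest to highest: Sr < As < Si < Te < F.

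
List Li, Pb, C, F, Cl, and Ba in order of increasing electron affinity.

Atoms with high Z_eff and room in the valence shell (especially the halogens) have the most exothermic electron affinities.
These span different periods and groups, so the two trends combine.
Pb > Ba: Pb lies to the right of Ba in period 6, so the across-period effect alone puts Pb higher.
Li > Pb: period and group pull opposite ways; the down-group shift dominates (60 vs 35 kJ/mol).
C > Li: both are in period 2; the period trend gives C the larger value.
F > C: F lies to the right of C in period 2, so the across-period effect alone puts F higher.
Cl > F: this pair runs against the simple trend — see the exception note.
Note the exception: Cl has a higher electron affinity than F, contrary to the simple trend — F's small 2p subshell makes the incoming electron feel strong e⁻–e⁻ repulsion, so Cl actually releases more energy on gaining an electron.
Tabulated electron affinity (kJ/mol): Li 60, C 122, F 328, Cl 349, Ba 14, Pb 35.
So from lowest to highest: Ba < Pb < Li < C < F < Cl.

Ba < Pb < Li < C < F < Cl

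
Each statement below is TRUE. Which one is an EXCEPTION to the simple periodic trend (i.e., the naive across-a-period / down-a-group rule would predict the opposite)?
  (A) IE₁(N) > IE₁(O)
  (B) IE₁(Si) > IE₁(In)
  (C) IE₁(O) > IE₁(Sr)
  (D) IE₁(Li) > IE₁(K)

(A)

The general trend: first ionization energy increases across a period and decreases down a group.
(A) N (period 2, group 15) vs O (period 2, group 16): the stated order contradicts the simple trend.
(B) Si (period 3, group 14) vs In (period 5, group 13): the stated order agrees with the simple trend.
(C) O (period 2, group 16) vs Sr (period 5, group 2): the stated order agrees with the simple trend.
(D) Li (period 2, group 1) vs K (period 4, group 1): the stated order agrees with the simple trend.
The exception is (A): pairing an electron in O's 2p⁴ costs repulsion energy, so O ionizes more easily than half-filled N (2p³).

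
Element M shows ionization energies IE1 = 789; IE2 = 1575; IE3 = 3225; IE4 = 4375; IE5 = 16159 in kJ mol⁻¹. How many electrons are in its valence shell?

4

Look for the largest jump between consecutive ionization energies: IE5/IE4 ≈ 3.7, far larger than any earlier ratio.
That jump marks the point where a core electron is being removed. So the atom has 4 valence electrons.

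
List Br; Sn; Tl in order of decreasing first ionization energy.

Br is in period 4, group 17; Sn is in period 5, group 14; Tl is in period 6, group 13.
Removing the outermost electron gets harder across a period and easier down a group.
Here both period and group differ, so the two effects have to be weighed against each other.
Sn > Tl: relative to Tl, both the across-period and down-group shifts push Sn's first ionization energy up.
Br > Sn: relative to Sn, both the across-period and down-group shifts push Br's first ionization energy up.
For reference (kJ/mol): Br 1140, Sn 709, Tl 589.
So from highest to lowest: Br > Sn > Tl.

Br > Sn > Tl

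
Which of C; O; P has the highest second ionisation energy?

O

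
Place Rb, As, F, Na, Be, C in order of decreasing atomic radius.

Rb > Na > As > Be > C > F

Be is in period 2, group 2; C is in period 2, group 14; F is in period 2, group 17; Na is in period 3, group 1; As is in period 4, group 15; Rb is in period 5, group 1.
Across a period the added protons contract the valence shell; down a group each new principal shell makes the atom larger.
Here both period and group differ, so the two effects have to be weighed against each other.
C > F: C lies to the left of F in period 2, so the across-period effect alone puts C larger.
Be > C: Be lies to the left of C in period 2, so the across-period effect alone puts Be larger.
As > Be: the two effects oppose for this pair; the down-group effect wins (121 vs 102 pm).
Na > As: period and group pull opposite ways; the across-period shift dominates (155 vs 121 pm).
Rb > Na: they share group 1; the group trend gives Rb the larger value.
Approximate values (pm): Be 102, C 75, F 64, Na 155, As 121, Rb 210.
So from largest to smallest: Rb > Na > As > Be > C > F.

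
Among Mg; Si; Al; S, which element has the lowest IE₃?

Al

The third ionization energy removes an electron from the +2 ion. For each element: Mg²⁺ is the bare [Ne] core; Si²⁺ still has 2 valence electrons; Al²⁺ still has 1 valence electron; S²⁺ still has 4 valence electrons.
Core electrons are held far more tightly than valence electrons, so Mg tops the IE_3 order.
Valence configurations: Si²⁺ [Ne]3s², Al²⁺ [Ne]3s¹, S²⁺ [Ne]3s²3p².
Tabulated IE_3 (kJ/mol): Mg 7733, Si 3232, Al 2745, S 3357.
Putting it together, IE_3: Al < Si < S < Mg.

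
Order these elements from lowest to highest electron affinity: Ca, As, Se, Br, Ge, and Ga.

Adding an electron releases more energy for atoms nearer the top right (short of the noble gases).
All lie in period 4; the across-period trend (electron affinity increases left to right) applies, with the exception below.
Note the exception: Ge has a higher electron affinity than As, contrary to the simple trend — adding an electron to As's half-filled 4p³ is unfavourable, so Ge (4p²) has the more exothermic EA.
Tabulated electron affinity (kJ/mol): Ca 2, Ga 29, Ge 119, As 78, Se 195, Br 325.
So from lowest to highest: Ca < Ga < As < Ge < Se < Br.

Ca, Ga, As, Ge, Se, Br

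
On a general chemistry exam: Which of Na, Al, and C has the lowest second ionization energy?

After 1 electron has been removed, what remains? Na⁺ is the bare [Ne] core; Al⁺ still has 2 valence electrons; C⁺ still has 3 valence electrons.
Pulling an electron out of a noble-gas core costs far more than removing a remaining valence electron, so Na sits at the high end of IE_2.
Valence configurations: Al⁺ [Ne]3s², C⁺ [He]2s²2p¹.
Tabulated IE_2 (kJ/mol): Na 4562, Al 1817, C 2353.
So the second ionization energies run Al < C < Na.

Al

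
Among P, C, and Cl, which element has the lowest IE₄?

P

After 3 electrons have been removed, what remains? P³⁺ still has 2 valence electrons; C³⁺ still has 1 valence electron; Cl³⁺ still has 4 valence electrons.
All are still removing valence electrons, so compare the +3 ions as you would atoms: IE_4 generally rises across a period (higher Z_eff) and falls down a group (larger shell), subject to the usual subshell exceptions.
Valence configurations: P³⁺ [Ne]3s², C³⁺ [He]2s¹, Cl³⁺ [Ne]3s²3p².
Approximate IE_4 values (kJ/mol): P 4964, C 6223, Cl 5159.
So the fourth ionization energies run P < Cl < C.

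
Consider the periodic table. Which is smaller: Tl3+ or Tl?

Tl3+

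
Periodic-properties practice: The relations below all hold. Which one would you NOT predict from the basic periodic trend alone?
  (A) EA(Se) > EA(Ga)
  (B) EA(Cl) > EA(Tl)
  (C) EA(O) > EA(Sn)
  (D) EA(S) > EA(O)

(D)

The general trend: electron affinity increases across a period and decreases down a group.
(A) Se (period 4, group 16) vs Ga (period 4, group 13): the stated order agrees with the simple trend.
(B) Cl (period 3, group 17) vs Tl (period 6, group 13): the stated order agrees with the simple trend.
(C) O (period 2, group 16) vs Sn (period 5, group 14): the stated order agrees with the simple trend.
(D) S (period 3, group 16) vs O (period 2, group 16): the stated order contradicts the simple trend.
The exception is (D): the compact 2p subshell of O repels the added electron more than S's larger 3p does.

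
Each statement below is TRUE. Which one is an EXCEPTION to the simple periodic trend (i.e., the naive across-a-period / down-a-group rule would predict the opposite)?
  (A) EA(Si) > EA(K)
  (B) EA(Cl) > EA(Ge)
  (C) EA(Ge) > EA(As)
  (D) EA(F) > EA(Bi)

(C)

The general trend: electron affinity increases across a period and decreases down a group.
(A) Si (period 3, group 14) vs K (period 4, group 1): the stated order agrees with the simple trend.
(B) Cl (period 3, group 17) vs Ge (period 4, group 14): the stated order agrees with the simple trend.
(C) Ge (period 4, group 14) vs As (period 4, group 15): the stated order contradicts the simple trend.
(D) F (period 2, group 17) vs Bi (period 6, group 15): the stated order agrees with the simple trend.
The exception is (C): adding an electron to As's half-filled 4p³ is unfavourable, so Ge (4p²) has the more exothermic EA.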